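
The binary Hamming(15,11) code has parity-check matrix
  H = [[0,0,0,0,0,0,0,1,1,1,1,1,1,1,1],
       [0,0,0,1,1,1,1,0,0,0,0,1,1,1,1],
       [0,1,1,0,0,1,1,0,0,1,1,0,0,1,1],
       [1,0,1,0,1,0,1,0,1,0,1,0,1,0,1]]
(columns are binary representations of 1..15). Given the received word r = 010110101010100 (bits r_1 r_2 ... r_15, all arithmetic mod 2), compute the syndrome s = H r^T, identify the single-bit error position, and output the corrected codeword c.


s = (1, 0, 1, 1)^T, error position = 11, corrected codeword c = 010110101000100

Compute s = H r^T mod 2 one row at a time:
  s_1 = 0 + 1 + 0 + 1 + 0 + 1 + 0 + 0 = 3 ≡ 1 (mod 2).
  s_2 = 1 + 1 + 0 + 1 + 0 + 1 + 0 + 0 = 4 ≡ 0 (mod 2).
  s_3 = 1 + 0 + 0 + 1 + 0 + 1 + 0 + 0 = 3 ≡ 1 (mod 2).
  s_4 = 0 + 0 + 1 + 1 + 1 + 1 + 1 + 0 = 5 ≡ 1 (mod 2).
s = (1, 0, 1, 1)^T — this equals column 11 of H (binary 1011), so error is at position 11.
Correct: flip bit 11 of r = 010110101010100 to get c = 010110101000100.


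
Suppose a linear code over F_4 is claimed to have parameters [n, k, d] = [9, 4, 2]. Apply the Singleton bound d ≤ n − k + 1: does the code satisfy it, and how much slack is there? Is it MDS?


Singleton RHS = n − k + 1 = 6, slack = 4, bound satisfied, not MDS.

Singleton bound: d ≤ n − k + 1.
Here n = 9, k = 4, so n − k + 1 = 6.
Given d = 2, check d ≤ 6: YES.
Slack = (n − k + 1) − d = 4.
The code is NOT MDS (slack = 4 > 0).
Description: the claimed parameters are [9, 4, 2]_4; such a code would be non-MDS.


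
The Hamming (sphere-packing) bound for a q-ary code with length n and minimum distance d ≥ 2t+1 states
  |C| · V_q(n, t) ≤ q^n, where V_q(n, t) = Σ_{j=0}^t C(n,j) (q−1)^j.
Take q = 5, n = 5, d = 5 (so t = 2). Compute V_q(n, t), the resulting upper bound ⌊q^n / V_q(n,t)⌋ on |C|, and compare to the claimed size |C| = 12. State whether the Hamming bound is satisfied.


V_q(n, t) = 181, q^n = 3125, Hamming bound = 17, |C| = 12 ≤ bound (satisfied).

Step 1: Compute V_q(n, t) = Σ_{j=0}^2 C(n, j) (q−1)^j.
  j = 0: C(5,0)·(4)^0 = 1·1 = 1.
  j = 1: C(5,1)·(4)^1 = 5·4 = 20.
  j = 2: C(5,2)·(4)^2 = 10·16 = 160.
  V_q(n, t) = 1 + 20 + 160 = 181.
Step 2: q^n = 5^5 = 3125.
Step 3: Hamming bound ⌊q^n / V_q(n,t)⌋ = ⌊3125/181⌋ = 17.
Step 4: Compare |C| = 12 to 17: satisfied.
The claimed |C| lies below the Hamming bound.


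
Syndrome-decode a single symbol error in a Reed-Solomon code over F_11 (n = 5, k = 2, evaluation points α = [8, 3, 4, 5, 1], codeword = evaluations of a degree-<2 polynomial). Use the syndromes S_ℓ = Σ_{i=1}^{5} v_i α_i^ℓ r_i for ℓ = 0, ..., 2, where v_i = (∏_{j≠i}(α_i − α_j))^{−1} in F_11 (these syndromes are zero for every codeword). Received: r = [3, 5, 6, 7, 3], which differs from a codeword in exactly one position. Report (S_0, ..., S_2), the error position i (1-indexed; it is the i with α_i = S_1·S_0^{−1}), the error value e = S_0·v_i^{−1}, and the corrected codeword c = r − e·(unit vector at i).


S = (2, 5, 7), error at position 1, error magnitude e = 4, c = [10, 5, 6, 7, 3].

Step 1: column multipliers v_i = (∏_{j≠i}(α_i − α_j))^{−1} mod 11.
  i = 1 (α = 8): (8−3)(8−4)(8−5)(8−1) = 5·4·3·7 = 420 ≡ 2, so v_1 = 2^{−1} = 6 (mod 11).
  i = 2 (α = 3): (3−8)(3−4)(3−5)(3−1) = (−5)·(−1)·(−2)·2 = −20 ≡ 2, so v_2 = 2^{−1} = 6 (mod 11).
  i = 3 (α = 4): (4−8)(4−3)(4−5)(4−1) = (−4)·1·(−1)·3 = 12 ≡ 1, so v_3 = 1^{−1} = 1 (mod 11).
  i = 4 (α = 5): (5−8)(5−3)(5−4)(5−1) = (−3)·2·1·4 = −24 ≡ 9, so v_4 = 9^{−1} = 5 (mod 11).
  i = 5 (α = 1): (1−8)(1−3)(1−4)(1−5) = (−7)·(−2)·(−3)·(−4) = 168 ≡ 3, so v_5 = 3^{−1} = 4 (mod 11).
  v = [6, 6, 1, 5, 4].
Step 2: syndromes of r = [3, 5, 6, 7, 3] (all sums mod 11).
  S_0 = Σ v_i r_i = 6·3 + 6·5 + 1·6 + 5·7 + 4·3 = 101 ≡ 2.
  S_1 = Σ v_i α_i r_i = 6·8·3 + 6·3·5 + 1·4·6 + 5·5·7 + 4·1·3 = 445 ≡ 5.
  α_i^2 mod 11 = [9, 9, 5, 3, 1].
  S_2 = Σ v_i α_i^2 r_i = 6·9·3 + 6·9·5 + 1·5·6 + 5·3·7 + 4·1·3 = 579 ≡ 7.
  S = (2, 5, 7) ≠ 0, so r is not a codeword (an error is present).
Step 3: locate the error. For a single error e at position i, S_ℓ = v_i·e·α_i^ℓ, so α_err = S_1/S_0.
  S_0^{−1} = 2^{−1} = 6 (mod 11), so α_err = 5·6 = 30 ≡ 8 = α_1. Error position i = 1.
  Consistency check: S_2/S_1 = 7·9 = 63 ≡ 8 = α_err ✓ (single-error assumption holds).
Step 4: error magnitude e = S_0/v_1 = S_0·∏_{j≠1}(α_1 − α_j) = 2·2 = 4 ≡ 4 (mod 11).
Step 5: correct position 1: c_1 = r_1 − e = 3 − 4 ≡ 10 (mod 11). Hence c = [10, 5, 6, 7, 3].
  Check: interpolating c through the α_i gives m(x) = 2 + 1·x (degree < 2) with m(α_i) = c_i for every i, so c is indeed a codeword.


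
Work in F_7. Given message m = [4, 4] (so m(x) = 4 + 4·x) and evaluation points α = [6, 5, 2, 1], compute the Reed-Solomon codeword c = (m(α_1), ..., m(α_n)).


c = [0, 3, 5, 1]

Message polynomial: m(x) = 4 + 4·x (mod 7).
For each evaluation point α_i, compute m(α_i) mod 7:
  α_1 = 6: Horner steps 4 → 0, so m(6) = 0.
  α_2 = 5: Horner steps 4 → 3, so m(5) = 3.
  α_3 = 2: Horner steps 4 → 5, so m(2) = 5.
  α_4 = 1: Horner steps 4 → 1, so m(1) = 1.
Codeword c = [0, 3, 5, 1] ∈ F_7^4.


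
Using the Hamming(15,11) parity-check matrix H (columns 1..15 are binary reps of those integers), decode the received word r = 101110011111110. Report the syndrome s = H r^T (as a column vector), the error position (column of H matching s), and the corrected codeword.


s = (1, 1, 0, 0)^T, error position = 12, corrected codeword c = 101110011110110

Compute s = H r^T mod 2 one row at a time:
  s_1 = 1 + 1 + 1 + 1 + 1 + 1 + 1 + 0 = 7 ≡ 1 (mod 2).
  s_2 = 1 + 1 + 0 + 0 + 1 + 1 + 1 + 0 = 5 ≡ 1 (mod 2).
  s_3 = 0 + 1 + 0 + 0 + 1 + 1 + 1 + 0 = 4 ≡ 0 (mod 2).
  s_4 = 1 + 1 + 1 + 0 + 1 + 1 + 1 + 0 = 6 ≡ 0 (mod 2).
s = (1, 1, 0, 0)^T — this equals column 12 of H (binary 1100), so error is at position 12.
Correct: flip bit 12 of r = 101110011111110 to get c = 101110011110110.


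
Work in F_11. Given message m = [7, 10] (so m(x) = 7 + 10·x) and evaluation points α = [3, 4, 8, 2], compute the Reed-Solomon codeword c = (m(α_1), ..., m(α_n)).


c = [4, 3, 10, 5]

Message polynomial: m(x) = 7 + 10·x (mod 11).
For each evaluation point α_i, compute m(α_i) mod 11:
  α_1 = 3: Horner steps 10 → 4, so m(3) = 4.
  α_2 = 4: Horner steps 10 → 3, so m(4) = 3.
  α_3 = 8: Horner steps 10 → 10, so m(8) = 10.
  α_4 = 2: Horner steps 10 → 5, so m(2) = 5.
Codeword c = [4, 3, 10, 5] ∈ F_11^4.


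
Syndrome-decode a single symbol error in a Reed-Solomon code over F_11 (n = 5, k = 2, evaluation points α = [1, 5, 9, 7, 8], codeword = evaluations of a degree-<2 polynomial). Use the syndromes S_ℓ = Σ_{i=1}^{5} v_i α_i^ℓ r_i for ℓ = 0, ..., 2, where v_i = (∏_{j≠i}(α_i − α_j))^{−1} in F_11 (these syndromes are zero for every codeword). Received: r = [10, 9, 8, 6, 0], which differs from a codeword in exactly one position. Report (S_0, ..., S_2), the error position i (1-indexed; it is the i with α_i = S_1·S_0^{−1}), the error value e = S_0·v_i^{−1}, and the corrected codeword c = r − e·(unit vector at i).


S = (7, 5, 2), error at position 4, error magnitude e = 3, c = [10, 9, 8, 3, 0].

Step 1: column multipliers v_i = (∏_{j≠i}(α_i − α_j))^{−1} mod 11.
  i = 1 (α = 1): (1−5)(1−9)(1−7)(1−8) = (−4)·(−8)·(−6)·(−7) = 1344 ≡ 2, so v_1 = 2^{−1} = 6 (mod 11).
  i = 2 (α = 5): (5−1)(5−9)(5−7)(5−8) = 4·(−4)·(−2)·(−3) = −96 ≡ 3, so v_2 = 3^{−1} = 4 (mod 11).
  i = 3 (α = 9): (9−1)(9−5)(9−7)(9−8) = 8·4·2·1 = 64 ≡ 9, so v_3 = 9^{−1} = 5 (mod 11).
  i = 4 (α = 7): (7−1)(7−5)(7−9)(7−8) = 6·2·(−2)·(−1) = 24 ≡ 2, so v_4 = 2^{−1} = 6 (mod 11).
  i = 5 (α = 8): (8−1)(8−5)(8−9)(8−7) = 7·3·(−1)·1 = −21 ≡ 1, so v_5 = 1^{−1} = 1 (mod 11).
  v = [6, 4, 5, 6, 1].
Step 2: syndromes of r = [10, 9, 8, 6, 0] (all sums mod 11).
  S_0 = Σ v_i r_i = 6·10 + 4·9 + 5·8 + 6·6 + 1·0 = 172 ≡ 7.
  S_1 = Σ v_i α_i r_i = 6·1·10 + 4·5·9 + 5·9·8 + 6·7·6 + 1·8·0 = 852 ≡ 5.
  α_i^2 mod 11 = [1, 3, 4, 5, 9].
  S_2 = Σ v_i α_i^2 r_i = 6·1·10 + 4·3·9 + 5·4·8 + 6·5·6 + 1·9·0 = 508 ≡ 2.
  S = (7, 5, 2) ≠ 0, so r is not a codeword (an error is present).
Step 3: locate the error. For a single error e at position i, S_ℓ = v_i·e·α_i^ℓ, so α_err = S_1/S_0.
  S_0^{−1} = 7^{−1} = 8 (mod 11), so α_err = 5·8 = 40 ≡ 7 = α_4. Error position i = 4.
  Consistency check: S_2/S_1 = 2·9 = 18 ≡ 7 = α_err ✓ (single-error assumption holds).
Step 4: error magnitude e = S_0/v_4 = S_0·∏_{j≠4}(α_4 − α_j) = 7·2 = 14 ≡ 3 (mod 11).
Step 5: correct position 4: c_4 = r_4 − e = 6 − 3 ≡ 3 (mod 11). Hence c = [10, 9, 8, 3, 0].
  Check: interpolating c through the α_i gives m(x) = 2 + 8·x (degree < 2) with m(α_i) = c_i for every i, so c is indeed a codeword.


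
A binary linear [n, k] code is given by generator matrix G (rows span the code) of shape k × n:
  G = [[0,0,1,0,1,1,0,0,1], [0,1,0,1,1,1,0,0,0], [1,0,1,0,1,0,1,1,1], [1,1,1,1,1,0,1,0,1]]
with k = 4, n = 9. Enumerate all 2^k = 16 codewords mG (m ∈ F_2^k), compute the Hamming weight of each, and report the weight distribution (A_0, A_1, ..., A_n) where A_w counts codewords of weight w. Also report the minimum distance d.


Weight distribution: A_0 = 1, A_3 = 4, A_4 = 4, A_5 = 2, A_6 = 2, A_7 = 2, A_8 = 1. Minimum distance d = 3.

Enumerate all 2^4 = 16 messages m ∈ F_2^4.
For each, compute codeword c = mG in F_2^9, then tally its weight.
  m = 0000 → c = 000000000, weight = 0.
  m = 1000 → c = 001011001, weight = 4.
  m = 0100 → c = 010111000, weight = 4.
  m = 1100 → c = 011100001, weight = 4.
  m = 0010 → c = 101010111, weight = 6.
  m = 1010 → c = 100001110, weight = 4.
  m = 0110 → c = 111101111, weight = 8.
  m = 1110 → c = 110110110, weight = 6.
  m = 0001 → c = 111110101, weight = 7.
  m = 1001 → c = 110101100, weight = 5.
  m = 0101 → c = 101001101, weight = 5.
  m = 1101 → c = 100010100, weight = 3.
  m = 0011 → c = 010100010, weight = 3.
  m = 1011 → c = 011111011, weight = 7.
  m = 0111 → c = 000011010, weight = 3.
  m = 1111 → c = 001000011, weight = 3.
Tally weights:
  weight 0: 1 codewords.
  weight 3: 4 codewords.
  weight 4: 4 codewords.
  weight 5: 2 codewords.
  weight 6: 2 codewords.
  weight 7: 2 codewords.
  weight 8: 1 codewords.
Minimum distance d = smallest w > 0 with A_w > 0 = 3.
Sanity: Σ A_w = 16 = 2^4 = 16 ✓.


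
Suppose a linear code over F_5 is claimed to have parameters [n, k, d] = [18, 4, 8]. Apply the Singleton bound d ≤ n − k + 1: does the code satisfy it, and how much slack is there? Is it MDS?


Singleton RHS = n − k + 1 = 15, slack = 7, bound satisfied, not MDS.

Singleton bound: d ≤ n − k + 1.
Here n = 18, k = 4, so n − k + 1 = 15.
Given d = 8, check d ≤ 15: YES.
Slack = (n − k + 1) − d = 7.
The code is NOT MDS (slack = 7 > 0).
Description: the claimed parameters are [18, 4, 8]_5; such a code would be non-MDS.


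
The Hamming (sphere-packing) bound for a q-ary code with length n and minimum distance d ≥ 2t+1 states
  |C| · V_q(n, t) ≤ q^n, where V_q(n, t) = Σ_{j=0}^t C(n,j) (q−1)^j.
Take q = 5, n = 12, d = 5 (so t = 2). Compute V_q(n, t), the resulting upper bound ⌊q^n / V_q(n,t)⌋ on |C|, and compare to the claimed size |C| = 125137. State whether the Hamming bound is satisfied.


V_q(n, t) = 1105, q^n = 244140625, Hamming bound = 220941, |C| = 125137 ≤ bound (satisfied).

Step 1: Compute V_q(n, t) = Σ_{j=0}^2 C(n, j) (q−1)^j.
  j = 0: C(12,0)·(4)^0 = 1·1 = 1.
  j = 1: C(12,1)·(4)^1 = 12·4 = 48.
  j = 2: C(12,2)·(4)^2 = 66·16 = 1056.
  V_q(n, t) = 1 + 48 + 1056 = 1105.
Step 2: q^n = 5^12 = 244140625.
Step 3: Hamming bound ⌊q^n / V_q(n,t)⌋ = ⌊244140625/1105⌋ = 220941.
Step 4: Compare |C| = 125137 to 220941: satisfied.
The claimed |C| lies below the Hamming bound.


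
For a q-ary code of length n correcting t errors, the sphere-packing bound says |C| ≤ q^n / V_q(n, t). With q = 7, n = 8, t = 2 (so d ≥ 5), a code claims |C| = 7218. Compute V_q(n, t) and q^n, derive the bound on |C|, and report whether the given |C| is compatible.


V_q(n, t) = 1057, q^n = 5764801, Hamming bound = 5453, |C| = 7218 > bound (violated).

Step 1: Compute V_q(n, t) = Σ_{j=0}^2 C(n, j) (q−1)^j.
  j = 0: C(8,0)·(6)^0 = 1·1 = 1.
  j = 1: C(8,1)·(6)^1 = 8·6 = 48.
  j = 2: C(8,2)·(6)^2 = 28·36 = 1008.
  V_q(n, t) = 1 + 48 + 1008 = 1057.
Step 2: q^n = 7^8 = 5764801.
Step 3: Hamming bound ⌊q^n / V_q(n,t)⌋ = ⌊5764801/1057⌋ = 5453.
Step 4: Compare |C| = 7218 to 5453: violated.
The claimed |C| lies above the Hamming bound, so no 7-ary code of length 8 with d ≥ 5 can have 7218 codewords.


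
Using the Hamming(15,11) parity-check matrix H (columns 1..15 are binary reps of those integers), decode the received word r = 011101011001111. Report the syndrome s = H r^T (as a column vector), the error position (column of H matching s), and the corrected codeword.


s = (0, 0, 1, 0)^T, error position = 2, corrected codeword c = 001101011001111

Compute s = H r^T mod 2 one row at a time:
  s_1 = 1 + 1 + 0 + 0 + 1 + 1 + 1 + 1 = 6 ≡ 0 (mod 2).
  s_2 = 1 + 0 + 1 + 0 + 1 + 1 + 1 + 1 = 6 ≡ 0 (mod 2).
  s_3 = 1 + 1 + 1 + 0 + 0 + 0 + 1 + 1 = 5 ≡ 1 (mod 2).
  s_4 = 0 + 1 + 0 + 0 + 1 + 0 + 1 + 1 = 4 ≡ 0 (mod 2).
s = (0, 0, 1, 0)^T — this equals column 2 of H (binary 0010), so error is at position 2.
Correct: flip bit 2 of r = 011101011001111 to get c = 001101011001111.


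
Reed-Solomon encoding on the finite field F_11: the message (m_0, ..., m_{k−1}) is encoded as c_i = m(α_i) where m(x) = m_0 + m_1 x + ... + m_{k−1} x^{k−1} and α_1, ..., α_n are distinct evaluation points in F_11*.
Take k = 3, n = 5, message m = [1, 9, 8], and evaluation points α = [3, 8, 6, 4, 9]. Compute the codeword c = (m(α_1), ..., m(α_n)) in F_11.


c = [1, 2, 2, 0, 4]

Message polynomial: m(x) = 1 + 9·x + 8·x^2 (mod 11).
For each evaluation point α_i, compute m(α_i) mod 11:
  α_1 = 3: Horner steps 8 → 0 → 1, so m(3) = 1.
  α_2 = 8: Horner steps 8 → 7 → 2, so m(8) = 2.
  α_3 = 6: Horner steps 8 → 2 → 2, so m(6) = 2.
  α_4 = 4: Horner steps 8 → 8 → 0, so m(4) = 0.
  α_5 = 9: Horner steps 8 → 4 → 4, so m(9) = 4.
Codeword c = [1, 2, 2, 0, 4] ∈ F_11^5.


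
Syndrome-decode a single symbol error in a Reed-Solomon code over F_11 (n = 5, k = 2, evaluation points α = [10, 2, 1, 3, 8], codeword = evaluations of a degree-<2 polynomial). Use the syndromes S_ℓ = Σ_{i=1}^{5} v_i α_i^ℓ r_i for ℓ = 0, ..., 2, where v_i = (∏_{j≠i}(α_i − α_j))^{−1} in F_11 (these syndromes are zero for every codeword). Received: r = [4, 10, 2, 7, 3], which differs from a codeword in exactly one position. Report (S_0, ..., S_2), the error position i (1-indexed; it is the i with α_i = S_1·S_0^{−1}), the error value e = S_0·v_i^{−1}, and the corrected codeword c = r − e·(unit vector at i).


S = (1, 10, 1), error at position 1, error magnitude e = 7, c = [8, 10, 2, 7, 3].

Step 1: column multipliers v_i = (∏_{j≠i}(α_i − α_j))^{−1} mod 11.
  i = 1 (α = 10): (10−2)(10−1)(10−3)(10−8) = 8·9·7·2 = 1008 ≡ 7, so v_1 = 7^{−1} = 8 (mod 11).
  i = 2 (α = 2): (2−10)(2−1)(2−3)(2−8) = (−8)·1·(−1)·(−6) = −48 ≡ 7, so v_2 = 7^{−1} = 8 (mod 11).
  i = 3 (α = 1): (1−10)(1−2)(1−3)(1−8) = (−9)·(−1)·(−2)·(−7) = 126 ≡ 5, so v_3 = 5^{−1} = 9 (mod 11).
  i = 4 (α = 3): (3−10)(3−2)(3−1)(3−8) = (−7)·1·2·(−5) = 70 ≡ 4, so v_4 = 4^{−1} = 3 (mod 11).
  i = 5 (α = 8): (8−10)(8−2)(8−1)(8−3) = (−2)·6·7·5 = −420 ≡ 9, so v_5 = 9^{−1} = 5 (mod 11).
  v = [8, 8, 9, 3, 5].
Step 2: syndromes of r = [4, 10, 2, 7, 3] (all sums mod 11).
  S_0 = Σ v_i r_i = 8·4 + 8·10 + 9·2 + 3·7 + 5·3 = 166 ≡ 1.
  S_1 = Σ v_i α_i r_i = 8·10·4 + 8·2·10 + 9·1·2 + 3·3·7 + 5·8·3 = 681 ≡ 10.
  α_i^2 mod 11 = [1, 4, 1, 9, 9].
  S_2 = Σ v_i α_i^2 r_i = 8·1·4 + 8·4·10 + 9·1·2 + 3·9·7 + 5·9·3 = 694 ≡ 1.
  S = (1, 10, 1) ≠ 0, so r is not a codeword (an error is present).
Step 3: locate the error. For a single error e at position i, S_ℓ = v_i·e·α_i^ℓ, so α_err = S_1/S_0.
  S_0^{−1} = 1^{−1} = 1 (mod 11), so α_err = 10·1 = 10 ≡ 10 = α_1. Error position i = 1.
  Consistency check: S_2/S_1 = 1·10 = 10 ≡ 10 = α_err ✓ (single-error assumption holds).
Step 4: error magnitude e = S_0/v_1 = S_0·∏_{j≠1}(α_1 − α_j) = 1·7 = 7 ≡ 7 (mod 11).
Step 5: correct position 1: c_1 = r_1 − e = 4 − 7 ≡ 8 (mod 11). Hence c = [8, 10, 2, 7, 3].
  Check: interpolating c through the α_i gives m(x) = 5 + 8·x (degree < 2) with m(α_i) = c_i for every i, so c is indeed a codeword.


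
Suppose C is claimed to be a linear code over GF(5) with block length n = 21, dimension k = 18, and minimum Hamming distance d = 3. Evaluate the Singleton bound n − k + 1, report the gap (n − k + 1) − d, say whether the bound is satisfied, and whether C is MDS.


Singleton RHS = n − k + 1 = 4, slack = 1, bound satisfied, not MDS.

Singleton bound: d ≤ n − k + 1.
Here n = 21, k = 18, so n − k + 1 = 4.
Given d = 3, check d ≤ 4: YES.
Slack = (n − k + 1) − d = 1.
The code is NOT MDS (slack = 1 > 0).
Description: the claimed parameters are [21, 18, 3]_5; such a code would be non-MDS.


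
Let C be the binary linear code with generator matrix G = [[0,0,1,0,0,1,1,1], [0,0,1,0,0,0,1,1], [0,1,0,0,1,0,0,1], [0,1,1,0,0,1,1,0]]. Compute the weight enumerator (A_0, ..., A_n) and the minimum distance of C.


Weight distribution: A_0 = 1, A_1 = 2, A_2 = 2, A_3 = 4, A_4 = 5, A_5 = 2. Minimum distance d = 1.

Enumerate all 2^4 = 16 messages m ∈ F_2^4.
For each, compute codeword c = mG in F_2^8, then tally its weight.
  m = 0000 → c = 00000000, weight = 0.
  m = 1000 → c = 00100111, weight = 4.
  m = 0100 → c = 00100011, weight = 3.
  m = 1100 → c = 00000100, weight = 1.
  m = 0010 → c = 01001001, weight = 3.
  m = 1010 → c = 01101110, weight = 5.
  m = 0110 → c = 01101010, weight = 4.
  m = 1110 → c = 01001101, weight = 4.
  m = 0001 → c = 01100110, weight = 4.
  m = 1001 → c = 01000001, weight = 2.
  m = 0101 → c = 01000101, weight = 3.
  m = 1101 → c = 01100010, weight = 3.
  m = 0011 → c = 00101111, weight = 5.
  m = 1011 → c = 00001000, weight = 1.
  m = 0111 → c = 00001100, weight = 2.
  m = 1111 → c = 00101011, weight = 4.
Tally weights:
  weight 0: 1 codewords.
  weight 1: 2 codewords.
  weight 2: 2 codewords.
  weight 3: 4 codewords.
  weight 4: 5 codewords.
  weight 5: 2 codewords.
Minimum distance d = smallest w > 0 with A_w > 0 = 1.
Sanity: Σ A_w = 16 = 2^4 = 16 ✓.


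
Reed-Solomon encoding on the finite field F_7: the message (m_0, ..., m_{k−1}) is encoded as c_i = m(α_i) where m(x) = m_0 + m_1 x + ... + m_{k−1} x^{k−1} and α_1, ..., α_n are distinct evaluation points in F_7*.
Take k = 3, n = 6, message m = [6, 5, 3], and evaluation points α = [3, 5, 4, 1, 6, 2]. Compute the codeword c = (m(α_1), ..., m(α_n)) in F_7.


c = [6, 1, 4, 0, 4, 0]

Message polynomial: m(x) = 6 + 5·x + 3·x^2 (mod 7).
For each evaluation point α_i, compute m(α_i) mod 7:
  α_1 = 3: Horner steps 3 → 0 → 6, so m(3) = 6.
  α_2 = 5: Horner steps 3 → 6 → 1, so m(5) = 1.
  α_3 = 4: Horner steps 3 → 3 → 4, so m(4) = 4.
  α_4 = 1: Horner steps 3 → 1 → 0, so m(1) = 0.
  α_5 = 6: Horner steps 3 → 2 → 4, so m(6) = 4.
  α_6 = 2: Horner steps 3 → 4 → 0, so m(2) = 0.
Codeword c = [6, 1, 4, 0, 4, 0] ∈ F_7^6.


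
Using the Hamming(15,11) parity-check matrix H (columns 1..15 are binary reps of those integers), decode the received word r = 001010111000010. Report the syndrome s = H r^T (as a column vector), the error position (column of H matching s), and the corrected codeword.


s = (1, 1, 1, 0)^T, error position = 14, corrected codeword c = 001010111000000

Compute s = H r^T mod 2 one row at a time:
  s_1 = 1 + 1 + 0 + 0 + 0 + 0 + 1 + 0 = 3 ≡ 1 (mod 2).
  s_2 = 0 + 1 + 0 + 1 + 0 + 0 + 1 + 0 = 3 ≡ 1 (mod 2).
  s_3 = 0 + 1 + 0 + 1 + 0 + 0 + 1 + 0 = 3 ≡ 1 (mod 2).
  s_4 = 0 + 1 + 1 + 1 + 1 + 0 + 0 + 0 = 4 ≡ 0 (mod 2).
s = (1, 1, 1, 0)^T — this equals column 14 of H (binary 1110), so error is at position 14.
Correct: flip bit 14 of r = 001010111000010 to get c = 001010111000000.


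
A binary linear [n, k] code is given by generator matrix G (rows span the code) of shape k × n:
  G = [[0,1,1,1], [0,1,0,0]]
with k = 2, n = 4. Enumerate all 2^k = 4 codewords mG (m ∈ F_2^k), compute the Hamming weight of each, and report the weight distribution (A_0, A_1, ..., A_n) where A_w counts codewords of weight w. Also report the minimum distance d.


Weight distribution: A_0 = 1, A_1 = 1, A_2 = 1, A_3 = 1. Minimum distance d = 1.

Enumerate all 2^2 = 4 messages m ∈ F_2^2.
For each, compute codeword c = mG in F_2^4, then tally its weight.
  m = 00 → c = 0000, weight = 0.
  m = 10 → c = 0111, weight = 3.
  m = 01 → c = 0100, weight = 1.
  m = 11 → c = 0011, weight = 2.
Tally weights:
  weight 0: 1 codewords.
  weight 1: 1 codewords.
  weight 2: 1 codewords.
  weight 3: 1 codewords.
Minimum distance d = smallest w > 0 with A_w > 0 = 1.
Sanity: Σ A_w = 4 = 2^2 = 4 ✓.


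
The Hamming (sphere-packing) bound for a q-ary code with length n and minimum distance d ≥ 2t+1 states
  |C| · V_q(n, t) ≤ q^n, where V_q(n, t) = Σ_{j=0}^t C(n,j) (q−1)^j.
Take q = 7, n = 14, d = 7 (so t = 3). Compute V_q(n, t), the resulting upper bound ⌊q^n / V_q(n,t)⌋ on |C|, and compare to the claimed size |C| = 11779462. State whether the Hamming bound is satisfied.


V_q(n, t) = 81985, q^n = 678223072849, Hamming bound = 8272526, |C| = 11779462 > bound (violated).

Step 1: Compute V_q(n, t) = Σ_{j=0}^3 C(n, j) (q−1)^j.
  j = 0: C(14,0)·(6)^0 = 1·1 = 1.
  j = 1: C(14,1)·(6)^1 = 14·6 = 84.
  j = 2: C(14,2)·(6)^2 = 91·36 = 3276.
  j = 3: C(14,3)·(6)^3 = 364·216 = 78624.
  V_q(n, t) = 1 + 84 + 3276 + 78624 = 81985.
Step 2: q^n = 7^14 = 678223072849.
Step 3: Hamming bound ⌊q^n / V_q(n,t)⌋ = ⌊678223072849/81985⌋ = 8272526.
Step 4: Compare |C| = 11779462 to 8272526: violated.
The claimed |C| lies above the Hamming bound, so no 7-ary code of length 14 with d ≥ 7 can have 11779462 codewords.


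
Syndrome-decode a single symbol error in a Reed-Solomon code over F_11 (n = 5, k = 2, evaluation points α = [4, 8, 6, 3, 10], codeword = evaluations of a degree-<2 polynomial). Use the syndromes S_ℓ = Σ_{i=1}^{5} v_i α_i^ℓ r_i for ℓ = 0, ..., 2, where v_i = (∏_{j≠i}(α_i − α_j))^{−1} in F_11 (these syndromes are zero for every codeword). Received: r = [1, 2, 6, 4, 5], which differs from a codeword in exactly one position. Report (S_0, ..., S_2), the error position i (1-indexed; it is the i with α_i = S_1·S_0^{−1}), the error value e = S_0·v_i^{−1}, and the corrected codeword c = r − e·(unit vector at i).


S = (3, 2, 5), error at position 2, error magnitude e = 2, c = [1, 0, 6, 4, 5].

Step 1: column multipliers v_i = (∏_{j≠i}(α_i − α_j))^{−1} mod 11.
  i = 1 (α = 4): (4−8)(4−6)(4−3)(4−10) = (−4)·(−2)·1·(−6) = −48 ≡ 7, so v_1 = 7^{−1} = 8 (mod 11).
  i = 2 (α = 8): (8−4)(8−6)(8−3)(8−10) = 4·2·5·(−2) = −80 ≡ 8, so v_2 = 8^{−1} = 7 (mod 11).
  i = 3 (α = 6): (6−4)(6−8)(6−3)(6−10) = 2·(−2)·3·(−4) = 48 ≡ 4, so v_3 = 4^{−1} = 3 (mod 11).
  i = 4 (α = 3): (3−4)(3−8)(3−6)(3−10) = (−1)·(−5)·(−3)·(−7) = 105 ≡ 6, so v_4 = 6^{−1} = 2 (mod 11).
  i = 5 (α = 10): (10−4)(10−8)(10−6)(10−3) = 6·2·4·7 = 336 ≡ 6, so v_5 = 6^{−1} = 2 (mod 11).
  v = [8, 7, 3, 2, 2].
Step 2: syndromes of r = [1, 2, 6, 4, 5] (all sums mod 11).
  S_0 = Σ v_i r_i = 8·1 + 7·2 + 3·6 + 2·4 + 2·5 = 58 ≡ 3.
  S_1 = Σ v_i α_i r_i = 8·4·1 + 7·8·2 + 3·6·6 + 2·3·4 + 2·10·5 = 376 ≡ 2.
  α_i^2 mod 11 = [5, 9, 3, 9, 1].
  S_2 = Σ v_i α_i^2 r_i = 8·5·1 + 7·9·2 + 3·3·6 + 2·9·4 + 2·1·5 = 302 ≡ 5.
  S = (3, 2, 5) ≠ 0, so r is not a codeword (an error is present).
Step 3: locate the error. For a single error e at position i, S_ℓ = v_i·e·α_i^ℓ, so α_err = S_1/S_0.
  S_0^{−1} = 3^{−1} = 4 (mod 11), so α_err = 2·4 = 8 ≡ 8 = α_2. Error position i = 2.
  Consistency check: S_2/S_1 = 5·6 = 30 ≡ 8 = α_err ✓ (single-error assumption holds).
Step 4: error magnitude e = S_0/v_2 = S_0·∏_{j≠2}(α_2 − α_j) = 3·8 = 24 ≡ 2 (mod 11).
Step 5: correct position 2: c_2 = r_2 − e = 2 − 2 ≡ 0 (mod 11). Hence c = [1, 0, 6, 4, 5].
  Check: interpolating c through the α_i gives m(x) = 2 + 8·x (degree < 2) with m(α_i) = c_i for every i, so c is indeed a codeword.


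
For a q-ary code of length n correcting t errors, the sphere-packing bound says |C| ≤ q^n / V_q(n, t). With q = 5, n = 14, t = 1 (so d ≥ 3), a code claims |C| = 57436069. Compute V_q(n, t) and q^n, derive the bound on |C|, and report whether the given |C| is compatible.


V_q(n, t) = 57, q^n = 6103515625, Hamming bound = 107079221, |C| = 57436069 ≤ bound (satisfied).

Step 1: Compute V_q(n, t) = Σ_{j=0}^1 C(n, j) (q−1)^j.
  j = 0: C(14,0)·(4)^0 = 1·1 = 1.
  j = 1: C(14,1)·(4)^1 = 14·4 = 56.
  V_q(n, t) = 1 + 56 = 57.
Step 2: q^n = 5^14 = 6103515625.
Step 3: Hamming bound ⌊q^n / V_q(n,t)⌋ = ⌊6103515625/57⌋ = 107079221.
Step 4: Compare |C| = 57436069 to 107079221: satisfied.
The claimed |C| lies below the Hamming bound.


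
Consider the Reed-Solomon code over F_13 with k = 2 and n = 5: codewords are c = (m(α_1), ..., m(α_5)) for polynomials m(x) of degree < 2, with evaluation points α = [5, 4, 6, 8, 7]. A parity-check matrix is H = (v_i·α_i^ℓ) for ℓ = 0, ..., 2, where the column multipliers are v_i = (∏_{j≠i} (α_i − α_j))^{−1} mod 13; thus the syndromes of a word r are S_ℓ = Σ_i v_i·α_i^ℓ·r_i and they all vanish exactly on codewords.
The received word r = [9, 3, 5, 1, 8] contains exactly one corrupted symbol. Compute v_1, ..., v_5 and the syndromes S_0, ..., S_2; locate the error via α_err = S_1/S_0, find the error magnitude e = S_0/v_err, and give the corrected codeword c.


S = (4, 11, 1), error at position 3, error magnitude e = 3, c = [9, 3, 2, 1, 8].

Step 1: column multipliers v_i = (∏_{j≠i}(α_i − α_j))^{−1} mod 13.
  i = 1 (α = 5): (5−4)(5−6)(5−8)(5−7) = 1·(−1)·(−3)·(−2) = −6 ≡ 7, so v_1 = 7^{−1} = 2 (mod 13).
  i = 2 (α = 4): (4−5)(4−6)(4−8)(4−7) = (−1)·(−2)·(−4)·(−3) = 24 ≡ 11, so v_2 = 11^{−1} = 6 (mod 13).
  i = 3 (α = 6): (6−5)(6−4)(6−8)(6−7) = 1·2·(−2)·(−1) = 4 ≡ 4, so v_3 = 4^{−1} = 10 (mod 13).
  i = 4 (α = 8): (8−5)(8−4)(8−6)(8−7) = 3·4·2·1 = 24 ≡ 11, so v_4 = 11^{−1} = 6 (mod 13).
  i = 5 (α = 7): (7−5)(7−4)(7−6)(7−8) = 2·3·1·(−1) = −6 ≡ 7, so v_5 = 7^{−1} = 2 (mod 13).
  v = [2, 6, 10, 6, 2].
Step 2: syndromes of r = [9, 3, 5, 1, 8] (all sums mod 13).
  S_0 = Σ v_i r_i = 2·9 + 6·3 + 10·5 + 6·1 + 2·8 = 108 ≡ 4.
  S_1 = Σ v_i α_i r_i = 2·5·9 + 6·4·3 + 10·6·5 + 6·8·1 + 2·7·8 = 622 ≡ 11.
  α_i^2 mod 13 = [12, 3, 10, 12, 10].
  S_2 = Σ v_i α_i^2 r_i = 2·12·9 + 6·3·3 + 10·10·5 + 6·12·1 + 2·10·8 = 1002 ≡ 1.
  S = (4, 11, 1) ≠ 0, so r is not a codeword (an error is present).
Step 3: locate the error. For a single error e at position i, S_ℓ = v_i·e·α_i^ℓ, so α_err = S_1/S_0.
  S_0^{−1} = 4^{−1} = 10 (mod 13), so α_err = 11·10 = 110 ≡ 6 = α_3. Error position i = 3.
  Consistency check: S_2/S_1 = 1·6 = 6 ≡ 6 = α_err ✓ (single-error assumption holds).
Step 4: error magnitude e = S_0/v_3 = S_0·∏_{j≠3}(α_3 − α_j) = 4·4 = 16 ≡ 3 (mod 13).
Step 5: correct position 3: c_3 = r_3 − e = 5 − 3 ≡ 2 (mod 13). Hence c = [9, 3, 2, 1, 8].
  Check: interpolating c through the α_i gives m(x) = 5 + 6·x (degree < 2) with m(α_i) = c_i for every i, so c is indeed a codeword.


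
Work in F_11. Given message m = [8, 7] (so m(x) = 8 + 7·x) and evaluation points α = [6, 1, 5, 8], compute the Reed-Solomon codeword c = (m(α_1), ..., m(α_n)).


c = [6, 4, 10, 9]

Message polynomial: m(x) = 8 + 7·x (mod 11).
For each evaluation point α_i, compute m(α_i) mod 11:
  α_1 = 6: Horner steps 7 → 6, so m(6) = 6.
  α_2 = 1: Horner steps 7 → 4, so m(1) = 4.
  α_3 = 5: Horner steps 7 → 10, so m(5) = 10.
  α_4 = 8: Horner steps 7 → 9, so m(8) = 9.
Codeword c = [6, 4, 10, 9] ∈ F_11^4.


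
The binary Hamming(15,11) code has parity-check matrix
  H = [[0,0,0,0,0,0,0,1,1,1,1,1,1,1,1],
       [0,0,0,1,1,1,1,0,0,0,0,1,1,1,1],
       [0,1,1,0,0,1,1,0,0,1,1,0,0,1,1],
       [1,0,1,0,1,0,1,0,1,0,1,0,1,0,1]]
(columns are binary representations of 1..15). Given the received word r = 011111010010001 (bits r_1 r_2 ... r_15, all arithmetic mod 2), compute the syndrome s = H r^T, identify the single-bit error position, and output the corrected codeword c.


s = (1, 0, 1, 0)^T, error position = 10, corrected codeword c = 011111010110001

Compute s = H r^T mod 2 one row at a time:
  s_1 = 1 + 0 + 0 + 1 + 0 + 0 + 0 + 1 = 3 ≡ 1 (mod 2).
  s_2 = 1 + 1 + 1 + 0 + 0 + 0 + 0 + 1 = 4 ≡ 0 (mod 2).
  s_3 = 1 + 1 + 1 + 0 + 0 + 1 + 0 + 1 = 5 ≡ 1 (mod 2).
  s_4 = 0 + 1 + 1 + 0 + 0 + 1 + 0 + 1 = 4 ≡ 0 (mod 2).
s = (1, 0, 1, 0)^T — this equals column 10 of H (binary 1010), so error is at position 10.
Correct: flip bit 10 of r = 011111010010001 to get c = 011111010110001.


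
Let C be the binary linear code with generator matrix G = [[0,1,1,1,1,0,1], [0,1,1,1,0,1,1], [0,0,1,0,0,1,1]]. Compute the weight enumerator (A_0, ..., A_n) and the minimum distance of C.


Weight distribution: A_0 = 1, A_2 = 2, A_3 = 2, A_4 = 1, A_5 = 2. Minimum distance d = 2.

Enumerate all 2^3 = 8 messages m ∈ F_2^3.
For each, compute codeword c = mG in F_2^7, then tally its weight.
  m = 000 → c = 0000000, weight = 0.
  m = 100 → c = 0111101, weight = 5.
  m = 010 → c = 0111011, weight = 5.
  m = 110 → c = 0000110, weight = 2.
  m = 001 → c = 0010011, weight = 3.
  m = 101 → c = 0101110, weight = 4.
  m = 011 → c = 0101000, weight = 2.
  m = 111 → c = 0010101, weight = 3.
Tally weights:
  weight 0: 1 codewords.
  weight 2: 2 codewords.
  weight 3: 2 codewords.
  weight 4: 1 codewords.
  weight 5: 2 codewords.
Minimum distance d = smallest w > 0 with A_w > 0 = 2.
Sanity: Σ A_w = 8 = 2^3 = 8 ✓.


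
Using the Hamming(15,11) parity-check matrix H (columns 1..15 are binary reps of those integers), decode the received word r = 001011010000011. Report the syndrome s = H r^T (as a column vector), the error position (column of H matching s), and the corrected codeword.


s = (1, 0, 0, 1)^T, error position = 9, corrected codeword c = 001011011000011

Compute s = H r^T mod 2 one row at a time:
  s_1 = 1 + 0 + 0 + 0 + 0 + 0 + 1 + 1 = 3 ≡ 1 (mod 2).
  s_2 = 0 + 1 + 1 + 0 + 0 + 0 + 1 + 1 = 4 ≡ 0 (mod 2).
  s_3 = 0 + 1 + 1 + 0 + 0 + 0 + 1 + 1 = 4 ≡ 0 (mod 2).
  s_4 = 0 + 1 + 1 + 0 + 0 + 0 + 0 + 1 = 3 ≡ 1 (mod 2).
s = (1, 0, 0, 1)^T — this equals column 9 of H (binary 1001), so error is at position 9.
Correct: flip bit 9 of r = 001011010000011 to get c = 001011011000011.


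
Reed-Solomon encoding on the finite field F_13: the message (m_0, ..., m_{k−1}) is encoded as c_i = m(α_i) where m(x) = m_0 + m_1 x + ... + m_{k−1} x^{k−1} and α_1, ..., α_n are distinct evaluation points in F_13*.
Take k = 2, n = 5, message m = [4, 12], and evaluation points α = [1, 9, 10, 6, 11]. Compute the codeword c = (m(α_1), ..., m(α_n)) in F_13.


c = [3, 8, 7, 11, 6]

Message polynomial: m(x) = 4 + 12·x (mod 13).
For each evaluation point α_i, compute m(α_i) mod 13:
  α_1 = 1: Horner steps 12 → 3, so m(1) = 3.
  α_2 = 9: Horner steps 12 → 8, so m(9) = 8.
  α_3 = 10: Horner steps 12 → 7, so m(10) = 7.
  α_4 = 6: Horner steps 12 → 11, so m(6) = 11.
  α_5 = 11: Horner steps 12 → 6, so m(11) = 6.
Codeword c = [3, 8, 7, 11, 6] ∈ F_13^5.


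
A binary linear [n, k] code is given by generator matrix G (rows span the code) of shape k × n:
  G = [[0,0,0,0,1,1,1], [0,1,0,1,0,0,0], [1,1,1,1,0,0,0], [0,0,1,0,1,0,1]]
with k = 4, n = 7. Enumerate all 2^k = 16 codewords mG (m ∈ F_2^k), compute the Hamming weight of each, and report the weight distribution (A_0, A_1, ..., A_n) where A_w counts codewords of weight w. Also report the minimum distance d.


Weight distribution: A_0 = 1, A_2 = 4, A_3 = 3, A_4 = 3, A_5 = 4, A_7 = 1. Minimum distance d = 2.

Enumerate all 2^4 = 16 messages m ∈ F_2^4.
For each, compute codeword c = mG in F_2^7, then tally its weight.
  m = 0000 → c = 0000000, weight = 0.
  m = 1000 → c = 0000111, weight = 3.
  m = 0100 → c = 0101000, weight = 2.
  m = 1100 → c = 0101111, weight = 5.
  m = 0010 → c = 1111000, weight = 4.
  m = 1010 → c = 1111111, weight = 7.
  m = 0110 → c = 1010000, weight = 2.
  m = 1110 → c = 1010111, weight = 5.
  m = 0001 → c = 0010101, weight = 3.
  m = 1001 → c = 0010010, weight = 2.
  m = 0101 → c = 0111101, weight = 5.
  m = 1101 → c = 0111010, weight = 4.
  m = 0011 → c = 1101101, weight = 5.
  m = 1011 → c = 1101010, weight = 4.
  m = 0111 → c = 1000101, weight = 3.
  m = 1111 → c = 1000010, weight = 2.
Tally weights:
  weight 0: 1 codewords.
  weight 2: 4 codewords.
  weight 3: 3 codewords.
  weight 4: 3 codewords.
  weight 5: 4 codewords.
  weight 7: 1 codewords.
Minimum distance d = smallest w > 0 with A_w > 0 = 2.
Sanity: Σ A_w = 16 = 2^4 = 16 ✓.


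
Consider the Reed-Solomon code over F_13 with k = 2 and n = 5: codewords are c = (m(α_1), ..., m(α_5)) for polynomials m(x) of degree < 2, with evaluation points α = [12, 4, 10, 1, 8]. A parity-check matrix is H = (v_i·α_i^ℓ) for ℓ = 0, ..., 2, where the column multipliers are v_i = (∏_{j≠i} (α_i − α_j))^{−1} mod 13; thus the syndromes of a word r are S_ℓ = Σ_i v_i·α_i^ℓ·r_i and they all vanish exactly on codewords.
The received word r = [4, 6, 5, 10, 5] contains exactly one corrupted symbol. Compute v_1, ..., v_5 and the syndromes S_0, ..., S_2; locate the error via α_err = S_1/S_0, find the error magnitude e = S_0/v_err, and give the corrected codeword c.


S = (4, 1, 10), error at position 3, error magnitude e = 7, c = [4, 6, 11, 10, 5].

Step 1: column multipliers v_i = (∏_{j≠i}(α_i − α_j))^{−1} mod 13.
  i = 1 (α = 12): (12−4)(12−10)(12−1)(12−8) = 8·2·11·4 = 704 ≡ 2, so v_1 = 2^{−1} = 7 (mod 13).
  i = 2 (α = 4): (4−12)(4−10)(4−1)(4−8) = (−8)·(−6)·3·(−4) = −576 ≡ 9, so v_2 = 9^{−1} = 3 (mod 13).
  i = 3 (α = 10): (10−12)(10−4)(10−1)(10−8) = (−2)·6·9·2 = −216 ≡ 5, so v_3 = 5^{−1} = 8 (mod 13).
  i = 4 (α = 1): (1−12)(1−4)(1−10)(1−8) = (−11)·(−3)·(−9)·(−7) = 2079 ≡ 12, so v_4 = 12^{−1} = 12 (mod 13).
  i = 5 (α = 8): (8−12)(8−4)(8−10)(8−1) = (−4)·4·(−2)·7 = 224 ≡ 3, so v_5 = 3^{−1} = 9 (mod 13).
  v = [7, 3, 8, 12, 9].
Step 2: syndromes of r = [4, 6, 5, 10, 5] (all sums mod 13).
  S_0 = Σ v_i r_i = 7·4 + 3·6 + 8·5 + 12·10 + 9·5 = 251 ≡ 4.
  S_1 = Σ v_i α_i r_i = 7·12·4 + 3·4·6 + 8·10·5 + 12·1·10 + 9·8·5 = 1288 ≡ 1.
  α_i^2 mod 13 = [1, 3, 9, 1, 12].
  S_2 = Σ v_i α_i^2 r_i = 7·1·4 + 3·3·6 + 8·9·5 + 12·1·10 + 9·12·5 = 1102 ≡ 10.
  S = (4, 1, 10) ≠ 0, so r is not a codeword (an error is present).
Step 3: locate the error. For a single error e at position i, S_ℓ = v_i·e·α_i^ℓ, so α_err = S_1/S_0.
  S_0^{−1} = 4^{−1} = 10 (mod 13), so α_err = 1·10 = 10 ≡ 10 = α_3. Error position i = 3.
  Consistency check: S_2/S_1 = 10·1 = 10 ≡ 10 = α_err ✓ (single-error assumption holds).
Step 4: error magnitude e = S_0/v_3 = S_0·∏_{j≠3}(α_3 − α_j) = 4·5 = 20 ≡ 7 (mod 13).
Step 5: correct position 3: c_3 = r_3 − e = 5 − 7 ≡ 11 (mod 13). Hence c = [4, 6, 11, 10, 5].
  Check: interpolating c through the α_i gives m(x) = 7 + 3·x (degree < 2) with m(α_i) = c_i for every i, so c is indeed a codeword.


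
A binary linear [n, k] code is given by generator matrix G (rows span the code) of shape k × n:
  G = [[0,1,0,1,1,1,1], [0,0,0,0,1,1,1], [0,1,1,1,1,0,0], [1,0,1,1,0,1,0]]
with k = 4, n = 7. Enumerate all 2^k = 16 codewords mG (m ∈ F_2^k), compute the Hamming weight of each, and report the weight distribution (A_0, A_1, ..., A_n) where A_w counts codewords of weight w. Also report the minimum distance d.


Weight distribution: A_0 = 1, A_2 = 2, A_3 = 4, A_4 = 5, A_5 = 4. Minimum distance d = 2.

Enumerate all 2^4 = 16 messages m ∈ F_2^4.
For each, compute codeword c = mG in F_2^7, then tally its weight.
  m = 0000 → c = 0000000, weight = 0.
  m = 1000 → c = 0101111, weight = 5.
  m = 0100 → c = 0000111, weight = 3.
  m = 1100 → c = 0101000, weight = 2.
  m = 0010 → c = 0111100, weight = 4.
  m = 1010 → c = 0010011, weight = 3.
  m = 0110 → c = 0111011, weight = 5.
  m = 1110 → c = 0010100, weight = 2.
  m = 0001 → c = 1011010, weight = 4.
  m = 1001 → c = 1110101, weight = 5.
  m = 0101 → c = 1011101, weight = 5.
  m = 1101 → c = 1110010, weight = 4.
  m = 0011 → c = 1100110, weight = 4.
  m = 1011 → c = 1001001, weight = 3.
  m = 0111 → c = 1100001, weight = 3.
  m = 1111 → c = 1001110, weight = 4.
Tally weights:
  weight 0: 1 codewords.
  weight 2: 2 codewords.
  weight 3: 4 codewords.
  weight 4: 5 codewords.
  weight 5: 4 codewords.
Minimum distance d = smallest w > 0 with A_w > 0 = 2.
Sanity: Σ A_w = 16 = 2^4 = 16 ✓.


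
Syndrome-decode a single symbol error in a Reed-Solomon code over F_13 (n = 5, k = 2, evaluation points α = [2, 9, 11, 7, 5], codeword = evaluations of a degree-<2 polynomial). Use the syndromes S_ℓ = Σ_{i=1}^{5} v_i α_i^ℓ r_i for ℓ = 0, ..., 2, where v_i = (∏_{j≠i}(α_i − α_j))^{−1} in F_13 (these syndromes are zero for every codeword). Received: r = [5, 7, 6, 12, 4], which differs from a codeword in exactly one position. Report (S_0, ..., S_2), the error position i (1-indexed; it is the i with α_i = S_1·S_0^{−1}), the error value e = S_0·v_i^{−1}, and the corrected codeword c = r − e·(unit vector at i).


S = (10, 6, 1), error at position 3, error magnitude e = 4, c = [5, 7, 2, 12, 4].

Step 1: column multipliers v_i = (∏_{j≠i}(α_i − α_j))^{−1} mod 13.
  i = 1 (α = 2): (2−9)(2−11)(2−7)(2−5) = (−7)·(−9)·(−5)·(−3) = 945 ≡ 9, so v_1 = 9^{−1} = 3 (mod 13).
  i = 2 (α = 9): (9−2)(9−11)(9−7)(9−5) = 7·(−2)·2·4 = −112 ≡ 5, so v_2 = 5^{−1} = 8 (mod 13).
  i = 3 (α = 11): (11−2)(11−9)(11−7)(11−5) = 9·2·4·6 = 432 ≡ 3, so v_3 = 3^{−1} = 9 (mod 13).
  i = 4 (α = 7): (7−2)(7−9)(7−11)(7−5) = 5·(−2)·(−4)·2 = 80 ≡ 2, so v_4 = 2^{−1} = 7 (mod 13).
  i = 5 (α = 5): (5−2)(5−9)(5−11)(5−7) = 3·(−4)·(−6)·(−2) = −144 ≡ 12, so v_5 = 12^{−1} = 12 (mod 13).
  v = [3, 8, 9, 7, 12].
Step 2: syndromes of r = [5, 7, 6, 12, 4] (all sums mod 13).
  S_0 = Σ v_i r_i = 3·5 + 8·7 + 9·6 + 7·12 + 12·4 = 257 ≡ 10.
  S_1 = Σ v_i α_i r_i = 3·2·5 + 8·9·7 + 9·11·6 + 7·7·12 + 12·5·4 = 1956 ≡ 6.
  α_i^2 mod 13 = [4, 3, 4, 10, 12].
  S_2 = Σ v_i α_i^2 r_i = 3·4·5 + 8·3·7 + 9·4·6 + 7·10·12 + 12·12·4 = 1860 ≡ 1.
  S = (10, 6, 1) ≠ 0, so r is not a codeword (an error is present).
Step 3: locate the error. For a single error e at position i, S_ℓ = v_i·e·α_i^ℓ, so α_err = S_1/S_0.
  S_0^{−1} = 10^{−1} = 4 (mod 13), so α_err = 6·4 = 24 ≡ 11 = α_3. Error position i = 3.
  Consistency check: S_2/S_1 = 1·11 = 11 ≡ 11 = α_err ✓ (single-error assumption holds).
Step 4: error magnitude e = S_0/v_3 = S_0·∏_{j≠3}(α_3 − α_j) = 10·3 = 30 ≡ 4 (mod 13).
Step 5: correct position 3: c_3 = r_3 − e = 6 − 4 ≡ 2 (mod 13). Hence c = [5, 7, 2, 12, 4].
  Check: interpolating c through the α_i gives m(x) = 10 + 4·x (degree < 2) with m(α_i) = c_i for every i, so c is indeed a codeword.


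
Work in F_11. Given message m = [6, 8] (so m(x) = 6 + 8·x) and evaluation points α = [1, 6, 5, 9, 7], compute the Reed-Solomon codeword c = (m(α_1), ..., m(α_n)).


c = [3, 10, 2, 1, 7]

Message polynomial: m(x) = 6 + 8·x (mod 11).
For each evaluation point α_i, compute m(α_i) mod 11:
  α_1 = 1: Horner steps 8 → 3, so m(1) = 3.
  α_2 = 6: Horner steps 8 → 10, so m(6) = 10.
  α_3 = 5: Horner steps 8 → 2, so m(5) = 2.
  α_4 = 9: Horner steps 8 → 1, so m(9) = 1.
  α_5 = 7: Horner steps 8 → 7, so m(7) = 7.
Codeword c = [3, 10, 2, 1, 7] ∈ F_11^5.
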